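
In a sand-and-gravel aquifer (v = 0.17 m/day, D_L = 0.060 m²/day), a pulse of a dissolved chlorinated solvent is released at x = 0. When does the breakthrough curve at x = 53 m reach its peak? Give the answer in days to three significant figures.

For the 1D instantaneous-source solution, setting ∂C/∂t = 0 at fixed x gives v²t² + 2Dt − x² = 0, so t = (√(D² + v²x²) − D)/v².
√(D² + v²x²) = √(0.060² + 0.17² × 53²) = 9.010; v² = 0.0289.
t = (9.010 − 0.060)/0.0289 = 310 days (vs. the pure-advection estimate x/v = 312 d).

310 days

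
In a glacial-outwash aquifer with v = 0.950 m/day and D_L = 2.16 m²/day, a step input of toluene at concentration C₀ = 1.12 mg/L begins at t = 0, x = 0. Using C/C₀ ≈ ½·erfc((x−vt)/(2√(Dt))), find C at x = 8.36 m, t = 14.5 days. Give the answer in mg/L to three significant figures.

0.843 mg/L

For a continuous step input, C/C₀ ≈ ½·erfc((x−vt)/(2√(Dt))).
vt = 0.950 × 14.5 = 13.775 m and 2√(Dt) = 2√(2.16 × 14.5) = 11.19 m.
Argument (x−vt)/(2√(Dt)) = (8.36 − 13.775)/11.19 = -0.4839; ½·erfc(-0.4839) = 0.7531.
C = 1.12 × 0.7531 = 0.843 mg/L.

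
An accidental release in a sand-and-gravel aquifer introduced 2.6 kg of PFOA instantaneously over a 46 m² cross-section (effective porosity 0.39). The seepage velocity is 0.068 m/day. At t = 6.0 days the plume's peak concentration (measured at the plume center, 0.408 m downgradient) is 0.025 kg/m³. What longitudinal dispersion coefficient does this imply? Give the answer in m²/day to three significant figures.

At the plume center C_max = M/(n_e·A·√(4πDt)), so D = M²/(4πt·(n_e·A·C_max)²).
n_e·A·C_max = 0.39 × 46 × 0.025 = 0.4485 kg/m.
D = 2.6²/(4π × 6.0 × 0.4485²) = 0.446 m²/day.

0.446 m²/day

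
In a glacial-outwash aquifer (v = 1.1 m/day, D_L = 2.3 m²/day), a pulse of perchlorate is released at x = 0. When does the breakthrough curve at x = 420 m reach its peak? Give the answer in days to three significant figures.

For the 1D instantaneous-source solution, setting ∂C/∂t = 0 at fixed x gives v²t² + 2Dt − x² = 0, so t = (√(D² + v²x²) − D)/v².
√(D² + v²x²) = √(2.3² + 1.1² × 420²) = 462.0; v² = 1.21.
t = (462.0 − 2.3)/1.21 = 380 days (vs. the pure-advection estimate x/v = 382 d).

380 days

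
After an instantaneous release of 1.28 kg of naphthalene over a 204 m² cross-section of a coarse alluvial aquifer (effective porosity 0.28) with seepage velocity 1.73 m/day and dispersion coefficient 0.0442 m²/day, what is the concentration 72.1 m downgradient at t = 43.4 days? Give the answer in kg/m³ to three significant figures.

0.00143 kg/m³

For an instantaneous plane source, C(x,t) = M/(n_e·A·√(4πDt)) · exp(−(x−vt)²/(4Dt)), with n_e·A the pore (flow) area.
Plume center vt = 1.73 × 43.4 = 75.082 m, so the well at 72.1 m is 2.982 m upgradient of the peak.
√(4πDt) = 4.910 m, giving peak height M/(n_e·A·√(4πDt)) = 1.28/(0.28 × 204 × 4.910) = 0.004564 kg/m³.
(x−vt)²/(4Dt) = (-2.982)²/(4 × 0.0442 × 43.4) = 1.159; exp(−1.159) = 0.3138.
C = 0.004564 × 0.3138 = 0.00143 kg/m³.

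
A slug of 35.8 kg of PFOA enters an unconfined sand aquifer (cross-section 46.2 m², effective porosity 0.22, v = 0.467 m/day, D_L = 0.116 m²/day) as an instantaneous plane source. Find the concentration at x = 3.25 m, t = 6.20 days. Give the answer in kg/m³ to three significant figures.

1.12 kg/m³

For an instantaneous plane source, C(x,t) = M/(n_e·A·√(4πDt)) · exp(−(x−vt)²/(4Dt)), with n_e·A the pore (flow) area.
Plume center vt = 0.467 × 6.20 = 2.8954 m, so the well at 3.25 m is 0.3546 m downgradient of the peak.
√(4πDt) = 3.006 m, giving peak height M/(n_e·A·√(4πDt)) = 35.8/(0.22 × 46.2 × 3.006) = 1.172 kg/m³.
(x−vt)²/(4Dt) = (0.3546)²/(4 × 0.116 × 6.20) = 0.04371; exp(−0.04371) = 0.9572.
C = 1.172 × 0.9572 = 1.12 kg/m³.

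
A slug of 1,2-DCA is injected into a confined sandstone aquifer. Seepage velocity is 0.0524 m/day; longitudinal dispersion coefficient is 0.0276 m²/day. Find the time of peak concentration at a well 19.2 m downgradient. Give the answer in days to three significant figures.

356 days

For the 1D instantaneous-source solution, setting ∂C/∂t = 0 at fixed x gives v²t² + 2Dt − x² = 0, so t = (√(D² + v²x²) − D)/v².
√(D² + v²x²) = √(0.0276² + 0.0524² × 19.2²) = 1.006; v² = 0.00274576.
t = (1.006 − 0.0276)/0.00274576 = 356 days (vs. the pure-advection estimate x/v = 366 d).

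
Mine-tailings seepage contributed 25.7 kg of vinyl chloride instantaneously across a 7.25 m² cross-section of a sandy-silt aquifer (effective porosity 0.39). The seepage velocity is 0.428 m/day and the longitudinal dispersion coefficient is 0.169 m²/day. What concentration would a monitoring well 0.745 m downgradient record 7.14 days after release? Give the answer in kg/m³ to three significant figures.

0.772 kg/m³

For an instantaneous plane source, C(x,t) = M/(n_e·A·√(4πDt)) · exp(−(x−vt)²/(4Dt)), with n_e·A the pore (flow) area.
Plume center vt = 0.428 × 7.14 = 3.05592 m, so the well at 0.745 m is 2.31092 m upgradient of the peak.
√(4πDt) = 3.894 m, giving peak height M/(n_e·A·√(4πDt)) = 25.7/(0.39 × 7.25 × 3.894) = 2.334 kg/m³.
(x−vt)²/(4Dt) = (-2.31092)²/(4 × 0.169 × 7.14) = 1.106; exp(−1.106) = 0.3309.
C = 2.334 × 0.3309 = 0.772 kg/m³.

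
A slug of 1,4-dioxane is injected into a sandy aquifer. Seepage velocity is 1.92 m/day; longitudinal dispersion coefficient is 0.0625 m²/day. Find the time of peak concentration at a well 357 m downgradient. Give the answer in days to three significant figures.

186 days

For the 1D instantaneous-source solution, setting ∂C/∂t = 0 at fixed x gives v²t² + 2Dt − x² = 0, so t = (√(D² + v²x²) − D)/v².
√(D² + v²x²) = √(0.0625² + 1.92² × 357²) = 685.4; v² = 3.6864.
t = (685.4 − 0.0625)/3.6864 = 186 days (vs. the pure-advection estimate x/v = 186 d).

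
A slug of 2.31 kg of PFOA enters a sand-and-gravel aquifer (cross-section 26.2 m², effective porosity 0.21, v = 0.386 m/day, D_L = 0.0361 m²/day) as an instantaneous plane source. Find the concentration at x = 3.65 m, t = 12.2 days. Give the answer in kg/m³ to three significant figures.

0.0944 kg/m³

For an instantaneous plane source, C(x,t) = M/(n_e·A·√(4πDt)) · exp(−(x−vt)²/(4Dt)), with n_e·A the pore (flow) area.
Plume center vt = 0.386 × 12.2 = 4.7092 m, so the well at 3.65 m is 1.0592 m upgradient of the peak.
√(4πDt) = 2.353 m, giving peak height M/(n_e·A·√(4πDt)) = 2.31/(0.21 × 26.2 × 2.353) = 0.1784 kg/m³.
(x−vt)²/(4Dt) = (-1.0592)²/(4 × 0.0361 × 12.2) = 0.6368; exp(−0.6368) = 0.5290.
C = 0.1784 × 0.5290 = 0.0944 kg/m³.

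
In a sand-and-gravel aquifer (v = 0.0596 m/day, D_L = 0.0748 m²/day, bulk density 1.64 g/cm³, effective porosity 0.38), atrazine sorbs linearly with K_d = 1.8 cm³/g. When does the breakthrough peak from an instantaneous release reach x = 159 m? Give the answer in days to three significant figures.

23200 days

Retardation factor R = 1 + ρ_b·K_d/n = 1 + 1.64 × 1.8/0.38 = 8.768.
Sorption retards both mechanisms: v_R = v/R = 0.006797 m/day, D_R = D/R = 0.008531 m²/day.
Peak time from v_R²t² + 2D_R t − x² = 0: t = (√(D_R² + v_R²x²) − D_R)/v_R².
√(D_R² + v_R²x²) = √(0.008531² + 0.006797² × 159²) = 1.081; v_R² = 4.620e-05.
t = (1.081 − 0.008531)/4.620e-05 = 23200 days.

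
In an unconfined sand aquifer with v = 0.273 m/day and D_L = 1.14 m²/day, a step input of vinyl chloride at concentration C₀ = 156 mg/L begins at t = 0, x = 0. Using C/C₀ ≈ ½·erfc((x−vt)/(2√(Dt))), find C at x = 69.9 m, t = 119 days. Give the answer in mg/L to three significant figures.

1.80 mg/L

For a continuous step input, C/C₀ ≈ ½·erfc((x−vt)/(2√(Dt))).
vt = 0.273 × 119 = 32.487 m and 2√(Dt) = 2√(1.14 × 119) = 23.29 m.
Argument (x−vt)/(2√(Dt)) = (69.9 − 32.487)/23.29 = 1.606; ½·erfc(1.606) = 0.01157.
C = 156 × 0.01157 = 1.80 mg/L.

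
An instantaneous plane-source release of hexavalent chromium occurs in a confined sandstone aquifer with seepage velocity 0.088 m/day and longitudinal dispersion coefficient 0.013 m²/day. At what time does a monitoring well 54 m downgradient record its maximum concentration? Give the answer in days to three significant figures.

For the 1D instantaneous-source solution, setting ∂C/∂t = 0 at fixed x gives v²t² + 2Dt − x² = 0, so t = (√(D² + v²x²) − D)/v².
√(D² + v²x²) = √(0.013² + 0.088² × 54²) = 4.752; v² = 0.007744.
t = (4.752 − 0.013)/0.007744 = 612 days (vs. the pure-advection estimate x/v = 614 d).

612 days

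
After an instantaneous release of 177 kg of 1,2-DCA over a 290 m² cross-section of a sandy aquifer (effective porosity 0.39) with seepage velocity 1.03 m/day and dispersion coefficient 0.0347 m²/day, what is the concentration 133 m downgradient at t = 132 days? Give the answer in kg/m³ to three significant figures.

For an instantaneous plane source, C(x,t) = M/(n_e·A·√(4πDt)) · exp(−(x−vt)²/(4Dt)), with n_e·A the pore (flow) area.
Plume center vt = 1.03 × 132 = 135.96 m, so the well at 133 m is 2.96 m upgradient of the peak.
√(4πDt) = 7.587 m, giving peak height M/(n_e·A·√(4πDt)) = 177/(0.39 × 290 × 7.587) = 0.2063 kg/m³.
(x−vt)²/(4Dt) = (-2.96)²/(4 × 0.0347 × 132) = 0.4782; exp(−0.4782) = 0.6199.
C = 0.2063 × 0.6199 = 0.128 kg/m³.

0.128 kg/m³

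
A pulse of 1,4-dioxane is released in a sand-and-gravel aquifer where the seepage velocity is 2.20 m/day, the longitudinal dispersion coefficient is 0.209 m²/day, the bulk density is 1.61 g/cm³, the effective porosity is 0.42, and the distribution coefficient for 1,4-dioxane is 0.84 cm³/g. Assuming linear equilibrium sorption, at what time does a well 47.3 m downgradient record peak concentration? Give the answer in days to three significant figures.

Retardation factor R = 1 + ρ_b·K_d/n = 1 + 1.61 × 0.84/0.42 = 4.220.
Sorption retards both mechanisms: v_R = v/R = 0.5213 m/day, D_R = D/R = 0.04953 m²/day.
Peak time from v_R²t² + 2D_R t − x² = 0: t = (√(D_R² + v_R²x²) − D_R)/v_R².
√(D_R² + v_R²x²) = √(0.04953² + 0.5213² × 47.3²) = 24.66; v_R² = 0.2718.
t = (24.66 − 0.04953)/0.2718 = 90.5 days.

90.5 days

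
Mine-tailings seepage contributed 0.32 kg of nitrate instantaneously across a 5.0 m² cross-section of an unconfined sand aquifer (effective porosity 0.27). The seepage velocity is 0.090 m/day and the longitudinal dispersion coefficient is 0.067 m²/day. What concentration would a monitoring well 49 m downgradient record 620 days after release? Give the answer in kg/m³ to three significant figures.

For an instantaneous plane source, C(x,t) = M/(n_e·A·√(4πDt)) · exp(−(x−vt)²/(4Dt)), with n_e·A the pore (flow) area.
Plume center vt = 0.090 × 620 = 55.8 m, so the well at 49 m is 6.8 m upgradient of the peak.
√(4πDt) = 22.85 m, giving peak height M/(n_e·A·√(4πDt)) = 0.32/(0.27 × 5.0 × 22.85) = 0.01037 kg/m³.
(x−vt)²/(4Dt) = (-6.8)²/(4 × 0.067 × 620) = 0.2783; exp(−0.2783) = 0.7571.
C = 0.01037 × 0.7571 = 0.00785 kg/m³.

0.00785 kg/m³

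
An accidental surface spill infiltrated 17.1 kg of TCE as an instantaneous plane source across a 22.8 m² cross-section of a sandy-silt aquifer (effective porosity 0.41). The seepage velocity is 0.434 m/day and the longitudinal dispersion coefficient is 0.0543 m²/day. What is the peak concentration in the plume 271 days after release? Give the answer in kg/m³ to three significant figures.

The peak of an instantaneous 1D plume sits at x = vt; there the Gaussian factor is 1 and C_max = M/(n_e·A·√(4πDt)), where n_e·A is the pore area the mass is dissolved in.
√(4πDt) = √(4π × 0.0543 × 271) = 13.60 m, so C_max = 17.1/(0.41 × 22.8 × 13.60) = 0.135 kg/m³.

0.135 kg/m³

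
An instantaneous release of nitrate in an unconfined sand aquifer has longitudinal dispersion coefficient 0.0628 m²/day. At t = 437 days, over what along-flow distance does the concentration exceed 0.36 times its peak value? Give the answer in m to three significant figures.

21.2 m

The plume is Gaussian with σ = √(2Dt) = √(2 × 0.0628 × 437) = 7.409 m.
C/C_peak = exp(−Δx²/(2σ²)) = 0.36 ⇒ Δx = σ·√(−2 ln 0.36) = 7.409 × 1.429 = 10.59 m.
Width = 2Δx = 21.2 m.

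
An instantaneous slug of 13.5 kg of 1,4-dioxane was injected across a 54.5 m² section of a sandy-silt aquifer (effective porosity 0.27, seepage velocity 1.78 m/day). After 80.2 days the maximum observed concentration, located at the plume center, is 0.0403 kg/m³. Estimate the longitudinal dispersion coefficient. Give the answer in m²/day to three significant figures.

At the plume center C_max = M/(n_e·A·√(4πDt)), so D = M²/(4πt·(n_e·A·C_max)²).
n_e·A·C_max = 0.27 × 54.5 × 0.0403 = 0.5930 kg/m.
D = 13.5²/(4π × 80.2 × 0.5930²) = 0.514 m²/day.

0.514 m²/day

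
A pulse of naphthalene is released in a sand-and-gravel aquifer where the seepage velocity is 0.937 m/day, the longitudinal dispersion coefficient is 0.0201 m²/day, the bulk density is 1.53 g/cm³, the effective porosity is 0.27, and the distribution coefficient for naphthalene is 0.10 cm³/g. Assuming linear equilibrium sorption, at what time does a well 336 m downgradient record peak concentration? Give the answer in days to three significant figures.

562 days

Retardation factor R = 1 + ρ_b·K_d/n = 1 + 1.53 × 0.10/0.27 = 1.567.
Sorption retards both mechanisms: v_R = v/R = 0.5980 m/day, D_R = D/R = 0.01283 m²/day.
Peak time from v_R²t² + 2D_R t − x² = 0: t = (√(D_R² + v_R²x²) − D_R)/v_R².
√(D_R² + v_R²x²) = √(0.01283² + 0.5980² × 336²) = 200.9; v_R² = 0.3576.
t = (200.9 − 0.01283)/0.3576 = 562 days.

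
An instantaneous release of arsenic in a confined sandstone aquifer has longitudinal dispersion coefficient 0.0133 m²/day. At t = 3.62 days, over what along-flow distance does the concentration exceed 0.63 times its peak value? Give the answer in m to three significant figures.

The plume is Gaussian with σ = √(2Dt) = √(2 × 0.0133 × 3.62) = 0.3103 m.
C/C_peak = exp(−Δx²/(2σ²)) = 0.63 ⇒ Δx = σ·√(−2 ln 0.63) = 0.3103 × 0.9613 = 0.2983 m.
Width = 2Δx = 0.597 m.

0.597 m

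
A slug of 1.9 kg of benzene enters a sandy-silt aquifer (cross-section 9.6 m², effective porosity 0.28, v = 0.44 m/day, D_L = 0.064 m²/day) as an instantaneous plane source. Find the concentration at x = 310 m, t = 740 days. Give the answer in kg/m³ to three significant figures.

0.00802 kg/m³

For an instantaneous plane source, C(x,t) = M/(n_e·A·√(4πDt)) · exp(−(x−vt)²/(4Dt)), with n_e·A the pore (flow) area.
Plume center vt = 0.44 × 740 = 325.6 m, so the well at 310 m is 15.6 m upgradient of the peak.
√(4πDt) = 24.40 m, giving peak height M/(n_e·A·√(4πDt)) = 1.9/(0.28 × 9.6 × 24.40) = 0.02897 kg/m³.
(x−vt)²/(4Dt) = (-15.6)²/(4 × 0.064 × 740) = 1.285; exp(−1.285) = 0.2767.
C = 0.02897 × 0.2767 = 0.00802 kg/m³.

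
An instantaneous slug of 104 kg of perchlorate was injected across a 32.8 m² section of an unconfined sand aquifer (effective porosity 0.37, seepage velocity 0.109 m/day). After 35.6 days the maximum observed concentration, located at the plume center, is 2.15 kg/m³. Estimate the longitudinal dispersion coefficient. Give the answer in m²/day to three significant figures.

0.0355 m²/day

At the plume center C_max = M/(n_e·A·√(4πDt)), so D = M²/(4πt·(n_e·A·C_max)²).
n_e·A·C_max = 0.37 × 32.8 × 2.15 = 26.09 kg/m.
D = 104²/(4π × 35.6 × 26.09²) = 0.0355 m²/day.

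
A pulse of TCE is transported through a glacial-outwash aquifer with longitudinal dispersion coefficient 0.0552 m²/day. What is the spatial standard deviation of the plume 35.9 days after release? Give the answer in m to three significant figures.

Dispersive spreading gives a Gaussian with σ² = 2Dt; advection only shifts the center.
σ = √(2 × 0.0552 × 35.9) = 1.99 m.

1.99 m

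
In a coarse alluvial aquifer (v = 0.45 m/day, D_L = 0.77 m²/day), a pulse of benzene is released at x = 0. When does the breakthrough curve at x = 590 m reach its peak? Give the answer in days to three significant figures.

For the 1D instantaneous-source solution, setting ∂C/∂t = 0 at fixed x gives v²t² + 2Dt − x² = 0, so t = (√(D² + v²x²) − D)/v².
√(D² + v²x²) = √(0.77² + 0.45² × 590²) = 265.5; v² = 0.2025.
t = (265.5 − 0.77)/0.2025 = 1310 days (vs. the pure-advection estimate x/v = 1310 d).

1310 days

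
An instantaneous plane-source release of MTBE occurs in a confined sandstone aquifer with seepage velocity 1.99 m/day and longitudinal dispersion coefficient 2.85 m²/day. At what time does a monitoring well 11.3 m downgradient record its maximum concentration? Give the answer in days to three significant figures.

5.00 days

For the 1D instantaneous-source solution, setting ∂C/∂t = 0 at fixed x gives v²t² + 2Dt − x² = 0, so t = (√(D² + v²x²) − D)/v².
√(D² + v²x²) = √(2.85² + 1.99² × 11.3²) = 22.67; v² = 3.9601.
t = (22.67 − 2.85)/3.9601 = 5.00 days (vs. the pure-advection estimate x/v = 5.68 d).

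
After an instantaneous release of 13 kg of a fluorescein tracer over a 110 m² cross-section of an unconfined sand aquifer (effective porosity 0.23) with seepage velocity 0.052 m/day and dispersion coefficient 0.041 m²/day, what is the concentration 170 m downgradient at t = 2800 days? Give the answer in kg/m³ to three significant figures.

For an instantaneous plane source, C(x,t) = M/(n_e·A·√(4πDt)) · exp(−(x−vt)²/(4Dt)), with n_e·A the pore (flow) area.
Plume center vt = 0.052 × 2800 = 145.6 m, so the well at 170 m is 24.4 m downgradient of the peak.
√(4πDt) = 37.98 m, giving peak height M/(n_e·A·√(4πDt)) = 13/(0.23 × 110 × 37.98) = 0.01353 kg/m³.
(x−vt)²/(4Dt) = (24.4)²/(4 × 0.041 × 2800) = 1.297; exp(−1.297) = 0.2734.
C = 0.01353 × 0.2734 = 0.00370 kg/m³.

0.00370 kg/m³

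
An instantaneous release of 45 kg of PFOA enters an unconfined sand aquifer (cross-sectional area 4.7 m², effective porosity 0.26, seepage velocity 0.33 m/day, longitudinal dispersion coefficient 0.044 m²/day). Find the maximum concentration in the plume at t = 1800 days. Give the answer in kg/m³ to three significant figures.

The peak of an instantaneous 1D plume sits at x = vt; there the Gaussian factor is 1 and C_max = M/(n_e·A·√(4πDt)), where n_e·A is the pore area the mass is dissolved in.
√(4πDt) = √(4π × 0.044 × 1800) = 31.55 m, so C_max = 45/(0.26 × 4.7 × 31.55) = 1.17 kg/m³.

1.17 kg/m³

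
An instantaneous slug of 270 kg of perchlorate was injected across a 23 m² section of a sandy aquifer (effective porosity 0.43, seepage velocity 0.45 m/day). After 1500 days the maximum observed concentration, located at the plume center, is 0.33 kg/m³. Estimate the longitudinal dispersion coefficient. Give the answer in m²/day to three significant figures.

0.363 m²/day

At the plume center C_max = M/(n_e·A·√(4πDt)), so D = M²/(4πt·(n_e·A·C_max)²).
n_e·A·C_max = 0.43 × 23 × 0.33 = 3.264 kg/m.
D = 270²/(4π × 1500 × 3.264²) = 0.363 m²/day.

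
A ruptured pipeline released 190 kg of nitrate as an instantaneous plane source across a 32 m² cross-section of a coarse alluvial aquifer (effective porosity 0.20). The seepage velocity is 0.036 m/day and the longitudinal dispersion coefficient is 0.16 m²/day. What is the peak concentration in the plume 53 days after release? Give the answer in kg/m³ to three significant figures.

2.88 kg/m³

The peak of an instantaneous 1D plume sits at x = vt; there the Gaussian factor is 1 and C_max = M/(n_e·A·√(4πDt)), where n_e·A is the pore area the mass is dissolved in.
√(4πDt) = √(4π × 0.16 × 53) = 10.32 m, so C_max = 190/(0.20 × 32 × 10.32) = 2.88 kg/m³.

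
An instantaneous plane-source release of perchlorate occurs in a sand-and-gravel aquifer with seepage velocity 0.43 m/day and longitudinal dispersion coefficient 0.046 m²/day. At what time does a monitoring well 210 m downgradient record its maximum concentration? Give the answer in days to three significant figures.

488 days

For the 1D instantaneous-source solution, setting ∂C/∂t = 0 at fixed x gives v²t² + 2Dt − x² = 0, so t = (√(D² + v²x²) − D)/v².
√(D² + v²x²) = √(0.046² + 0.43² × 210²) = 90.30; v² = 0.1849.
t = (90.30 − 0.046)/0.1849 = 488 days (vs. the pure-advection estimate x/v = 488 d).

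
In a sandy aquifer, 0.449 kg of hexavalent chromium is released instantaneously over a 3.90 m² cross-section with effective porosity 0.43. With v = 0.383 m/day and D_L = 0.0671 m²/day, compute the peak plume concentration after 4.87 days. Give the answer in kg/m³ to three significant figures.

The peak of an instantaneous 1D plume sits at x = vt; there the Gaussian factor is 1 and C_max = M/(n_e·A·√(4πDt)), where n_e·A is the pore area the mass is dissolved in.
√(4πDt) = √(4π × 0.0671 × 4.87) = 2.026 m, so C_max = 0.449/(0.43 × 3.90 × 2.026) = 0.132 kg/m³.

0.132 kg/m³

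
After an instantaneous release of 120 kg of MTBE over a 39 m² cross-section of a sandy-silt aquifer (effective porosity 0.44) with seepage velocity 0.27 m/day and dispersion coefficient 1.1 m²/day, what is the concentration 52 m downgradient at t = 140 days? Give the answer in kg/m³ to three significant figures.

For an instantaneous plane source, C(x,t) = M/(n_e·A·√(4πDt)) · exp(−(x−vt)²/(4Dt)), with n_e·A the pore (flow) area.
Plume center vt = 0.27 × 140 = 37.8 m, so the well at 52 m is 14.2 m downgradient of the peak.
√(4πDt) = 43.99 m, giving peak height M/(n_e·A·√(4πDt)) = 120/(0.44 × 39 × 43.99) = 0.1590 kg/m³.
(x−vt)²/(4Dt) = (14.2)²/(4 × 1.1 × 140) = 0.3273; exp(−0.3273) = 0.7209.
C = 0.1590 × 0.7209 = 0.115 kg/m³.

0.115 kg/m³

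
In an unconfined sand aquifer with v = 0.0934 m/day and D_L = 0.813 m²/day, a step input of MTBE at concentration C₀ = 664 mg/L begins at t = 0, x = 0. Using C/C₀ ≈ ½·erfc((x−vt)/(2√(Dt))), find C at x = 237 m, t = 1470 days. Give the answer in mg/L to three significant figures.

13.8 mg/L

For a continuous step input, C/C₀ ≈ ½·erfc((x−vt)/(2√(Dt))).
vt = 0.0934 × 1470 = 137.298 m and 2√(Dt) = 2√(0.813 × 1470) = 69.14 m.
Argument (x−vt)/(2√(Dt)) = (237 − 137.298)/69.14 = 1.442; ½·erfc(1.442) = 0.02071.
C = 664 × 0.02071 = 13.8 mg/L.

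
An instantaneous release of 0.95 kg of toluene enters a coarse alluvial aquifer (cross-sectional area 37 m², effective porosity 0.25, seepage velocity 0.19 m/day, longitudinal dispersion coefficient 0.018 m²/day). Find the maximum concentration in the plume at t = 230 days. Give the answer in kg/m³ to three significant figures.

0.0142 kg/m³

The peak of an instantaneous 1D plume sits at x = vt; there the Gaussian factor is 1 and C_max = M/(n_e·A·√(4πDt)), where n_e·A is the pore area the mass is dissolved in.
√(4πDt) = √(4π × 0.018 × 230) = 7.213 m, so C_max = 0.95/(0.25 × 37 × 7.213) = 0.0142 kg/m³.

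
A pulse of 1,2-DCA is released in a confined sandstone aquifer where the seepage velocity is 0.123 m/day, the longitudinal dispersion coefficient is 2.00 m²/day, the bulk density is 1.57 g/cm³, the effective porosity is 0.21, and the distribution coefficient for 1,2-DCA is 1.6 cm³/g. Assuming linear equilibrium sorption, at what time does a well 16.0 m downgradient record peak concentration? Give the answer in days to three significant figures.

690 days

Retardation factor R = 1 + ρ_b·K_d/n = 1 + 1.57 × 1.6/0.21 = 12.96.
Sorption retards both mechanisms: v_R = v/R = 0.009491 m/day, D_R = D/R = 0.1543 m²/day.
Peak time from v_R²t² + 2D_R t − x² = 0: t = (√(D_R² + v_R²x²) − D_R)/v_R².
√(D_R² + v_R²x²) = √(0.1543² + 0.009491² × 16.0²) = 0.2165; v_R² = 9.008e-05.
t = (0.2165 − 0.1543)/9.008e-05 = 690 days.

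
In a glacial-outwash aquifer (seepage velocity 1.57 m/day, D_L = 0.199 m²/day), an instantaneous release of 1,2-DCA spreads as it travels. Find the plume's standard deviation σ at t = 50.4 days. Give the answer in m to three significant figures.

Dispersive spreading gives a Gaussian with σ² = 2Dt; advection only shifts the center.
σ = √(2 × 0.199 × 50.4) = 4.48 m.

4.48 m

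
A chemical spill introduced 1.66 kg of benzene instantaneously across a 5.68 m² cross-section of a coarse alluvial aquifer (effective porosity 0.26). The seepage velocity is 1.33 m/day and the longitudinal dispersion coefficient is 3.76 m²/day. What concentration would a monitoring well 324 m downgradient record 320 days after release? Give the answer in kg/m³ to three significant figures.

0.00107 kg/m³

For an instantaneous plane source, C(x,t) = M/(n_e·A·√(4πDt)) · exp(−(x−vt)²/(4Dt)), with n_e·A the pore (flow) area.
Plume center vt = 1.33 × 320 = 425.6 m, so the well at 324 m is 101.6 m upgradient of the peak.
√(4πDt) = 123.0 m, giving peak height M/(n_e·A·√(4πDt)) = 1.66/(0.26 × 5.68 × 123.0) = 0.009139 kg/m³.
(x−vt)²/(4Dt) = (-101.6)²/(4 × 3.76 × 320) = 2.145; exp(−2.145) = 0.1171.
C = 0.009139 × 0.1171 = 0.00107 kg/m³.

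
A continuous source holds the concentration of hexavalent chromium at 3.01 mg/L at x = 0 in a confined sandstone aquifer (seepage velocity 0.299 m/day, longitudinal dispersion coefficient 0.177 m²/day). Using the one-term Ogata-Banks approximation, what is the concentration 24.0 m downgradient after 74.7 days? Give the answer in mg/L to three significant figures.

1.12 mg/L

For a continuous step input, C/C₀ ≈ ½·erfc((x−vt)/(2√(Dt))).
vt = 0.299 × 74.7 = 22.3353 m and 2√(Dt) = 2√(0.177 × 74.7) = 7.272 m.
Argument (x−vt)/(2√(Dt)) = (24.0 − 22.3353)/7.272 = 0.2289; ½·erfc(0.2289) = 0.3731.
C = 3.01 × 0.3731 = 1.12 mg/L.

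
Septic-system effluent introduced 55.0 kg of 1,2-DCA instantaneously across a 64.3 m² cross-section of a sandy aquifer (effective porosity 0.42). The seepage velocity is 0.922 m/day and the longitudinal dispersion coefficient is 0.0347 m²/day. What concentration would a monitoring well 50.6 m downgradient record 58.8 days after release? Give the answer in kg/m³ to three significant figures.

For an instantaneous plane source, C(x,t) = M/(n_e·A·√(4πDt)) · exp(−(x−vt)²/(4Dt)), with n_e·A the pore (flow) area.
Plume center vt = 0.922 × 58.8 = 54.2136 m, so the well at 50.6 m is 3.6136 m upgradient of the peak.
√(4πDt) = 5.064 m, giving peak height M/(n_e·A·√(4πDt)) = 55.0/(0.42 × 64.3 × 5.064) = 0.4022 kg/m³.
(x−vt)²/(4Dt) = (-3.6136)²/(4 × 0.0347 × 58.8) = 1.600; exp(−1.600) = 0.2019.
C = 0.4022 × 0.2019 = 0.0812 kg/m³.

0.0812 kg/m³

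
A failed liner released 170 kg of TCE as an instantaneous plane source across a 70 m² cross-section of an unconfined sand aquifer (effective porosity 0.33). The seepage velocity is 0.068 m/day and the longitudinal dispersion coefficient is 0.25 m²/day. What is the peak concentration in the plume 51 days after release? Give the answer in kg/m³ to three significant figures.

0.581 kg/m³

The peak of an instantaneous 1D plume sits at x = vt; there the Gaussian factor is 1 and C_max = M/(n_e·A·√(4πDt)), where n_e·A is the pore area the mass is dissolved in.
√(4πDt) = √(4π × 0.25 × 51) = 12.66 m, so C_max = 170/(0.33 × 70 × 12.66) = 0.581 kg/m³.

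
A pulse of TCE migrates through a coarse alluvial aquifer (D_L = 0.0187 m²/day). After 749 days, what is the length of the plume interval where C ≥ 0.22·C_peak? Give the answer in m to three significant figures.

18.4 m

The plume is Gaussian with σ = √(2Dt) = √(2 × 0.0187 × 749) = 5.293 m.
C/C_peak = exp(−Δx²/(2σ²)) = 0.22 ⇒ Δx = σ·√(−2 ln 0.22) = 5.293 × 1.740 = 9.210 m.
Width = 2Δx = 18.4 m.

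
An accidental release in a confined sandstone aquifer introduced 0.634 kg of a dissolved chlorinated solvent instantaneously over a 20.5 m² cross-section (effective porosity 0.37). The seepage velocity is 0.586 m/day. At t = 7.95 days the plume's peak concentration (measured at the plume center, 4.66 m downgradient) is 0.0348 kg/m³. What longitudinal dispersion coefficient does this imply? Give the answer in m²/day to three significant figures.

At the plume center C_max = M/(n_e·A·√(4πDt)), so D = M²/(4πt·(n_e·A·C_max)²).
n_e·A·C_max = 0.37 × 20.5 × 0.0348 = 0.2640 kg/m.
D = 0.634²/(4π × 7.95 × 0.2640²) = 0.0577 m²/day.

0.0577 m²/day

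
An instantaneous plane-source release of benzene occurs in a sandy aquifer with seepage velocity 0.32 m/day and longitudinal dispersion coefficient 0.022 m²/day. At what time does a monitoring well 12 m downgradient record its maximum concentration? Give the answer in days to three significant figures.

37.3 days

For the 1D instantaneous-source solution, setting ∂C/∂t = 0 at fixed x gives v²t² + 2Dt − x² = 0, so t = (√(D² + v²x²) − D)/v².
√(D² + v²x²) = √(0.022² + 0.32² × 12²) = 3.840; v² = 0.1024.
t = (3.840 − 0.022)/0.1024 = 37.3 days (vs. the pure-advection estimate x/v = 37.5 d).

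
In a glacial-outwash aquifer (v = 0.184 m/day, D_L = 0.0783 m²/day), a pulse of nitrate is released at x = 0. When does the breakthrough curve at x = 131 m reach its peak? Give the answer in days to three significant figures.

For the 1D instantaneous-source solution, setting ∂C/∂t = 0 at fixed x gives v²t² + 2Dt − x² = 0, so t = (√(D² + v²x²) − D)/v².
√(D² + v²x²) = √(0.0783² + 0.184² × 131²) = 24.10; v² = 0.033856.
t = (24.10 − 0.0783)/0.033856 = 710 days (vs. the pure-advection estimate x/v = 712 d).

710 days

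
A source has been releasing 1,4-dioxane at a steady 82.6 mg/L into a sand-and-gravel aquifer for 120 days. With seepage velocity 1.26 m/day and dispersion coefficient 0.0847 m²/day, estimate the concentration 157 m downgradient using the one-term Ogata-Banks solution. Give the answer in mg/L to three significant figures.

For a continuous step input, C/C₀ ≈ ½·erfc((x−vt)/(2√(Dt))).
vt = 1.26 × 120 = 151.2 m and 2√(Dt) = 2√(0.0847 × 120) = 6.376 m.
Argument (x−vt)/(2√(Dt)) = (157 − 151.2)/6.376 = 0.9097; ½·erfc(0.9097) = 0.09913.
C = 82.6 × 0.09913 = 8.19 mg/L.

8.19 mg/L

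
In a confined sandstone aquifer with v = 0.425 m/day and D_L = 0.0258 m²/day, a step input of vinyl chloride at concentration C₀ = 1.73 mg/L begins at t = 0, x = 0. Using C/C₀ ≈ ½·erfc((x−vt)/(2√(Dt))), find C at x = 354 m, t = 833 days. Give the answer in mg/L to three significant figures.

0.868 mg/L

For a continuous step input, C/C₀ ≈ ½·erfc((x−vt)/(2√(Dt))).
vt = 0.425 × 833 = 354.025 m and 2√(Dt) = 2√(0.0258 × 833) = 9.272 m.
Argument (x−vt)/(2√(Dt)) = (354 − 354.025)/9.272 = -0.002696; ½·erfc(-0.002696) = 0.5015.
C = 1.73 × 0.5015 = 0.868 mg/L.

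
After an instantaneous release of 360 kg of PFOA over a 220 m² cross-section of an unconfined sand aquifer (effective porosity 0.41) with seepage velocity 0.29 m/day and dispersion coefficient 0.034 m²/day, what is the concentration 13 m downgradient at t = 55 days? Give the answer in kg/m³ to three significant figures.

For an instantaneous plane source, C(x,t) = M/(n_e·A·√(4πDt)) · exp(−(x−vt)²/(4Dt)), with n_e·A the pore (flow) area.
Plume center vt = 0.29 × 55 = 15.95 m, so the well at 13 m is 2.95 m upgradient of the peak.
√(4πDt) = 4.848 m, giving peak height M/(n_e·A·√(4πDt)) = 360/(0.41 × 220 × 4.848) = 0.8233 kg/m³.
(x−vt)²/(4Dt) = (-2.95)²/(4 × 0.034 × 55) = 1.163; exp(−1.163) = 0.3125.
C = 0.8233 × 0.3125 = 0.257 kg/m³.

0.257 kg/m³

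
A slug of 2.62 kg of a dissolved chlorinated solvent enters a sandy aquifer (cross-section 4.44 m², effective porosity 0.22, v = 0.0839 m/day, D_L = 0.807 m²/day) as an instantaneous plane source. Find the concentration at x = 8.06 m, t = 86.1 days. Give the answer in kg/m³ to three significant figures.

0.0905 kg/m³

For an instantaneous plane source, C(x,t) = M/(n_e·A·√(4πDt)) · exp(−(x−vt)²/(4Dt)), with n_e·A the pore (flow) area.
Plume center vt = 0.0839 × 86.1 = 7.22379 m, so the well at 8.06 m is 0.83621 m downgradient of the peak.
√(4πDt) = 29.55 m, giving peak height M/(n_e·A·√(4πDt)) = 2.62/(0.22 × 4.44 × 29.55) = 0.09077 kg/m³.
(x−vt)²/(4Dt) = (0.83621)²/(4 × 0.807 × 86.1) = 0.002516; exp(−0.002516) = 0.9975.
C = 0.09077 × 0.9975 = 0.0905 kg/m³.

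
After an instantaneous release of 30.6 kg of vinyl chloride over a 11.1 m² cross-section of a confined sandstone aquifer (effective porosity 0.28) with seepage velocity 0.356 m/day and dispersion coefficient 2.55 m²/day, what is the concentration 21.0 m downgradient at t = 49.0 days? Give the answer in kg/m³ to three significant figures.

0.242 kg/m³

For an instantaneous plane source, C(x,t) = M/(n_e·A·√(4πDt)) · exp(−(x−vt)²/(4Dt)), with n_e·A the pore (flow) area.
Plume center vt = 0.356 × 49.0 = 17.444 m, so the well at 21.0 m is 3.556 m downgradient of the peak.
√(4πDt) = 39.63 m, giving peak height M/(n_e·A·√(4πDt)) = 30.6/(0.28 × 11.1 × 39.63) = 0.2484 kg/m³.
(x−vt)²/(4Dt) = (3.556)²/(4 × 2.55 × 49.0) = 0.02530; exp(−0.02530) = 0.9750.
C = 0.2484 × 0.9750 = 0.242 kg/m³.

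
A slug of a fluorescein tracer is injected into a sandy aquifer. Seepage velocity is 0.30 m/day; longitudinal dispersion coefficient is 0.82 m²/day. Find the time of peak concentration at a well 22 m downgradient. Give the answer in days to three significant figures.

For the 1D instantaneous-source solution, setting ∂C/∂t = 0 at fixed x gives v²t² + 2Dt − x² = 0, so t = (√(D² + v²x²) − D)/v².
√(D² + v²x²) = √(0.82² + 0.30² × 22²) = 6.651; v² = 0.09.
t = (6.651 − 0.82)/0.09 = 64.8 days (vs. the pure-advection estimate x/v = 73.3 d).

64.8 days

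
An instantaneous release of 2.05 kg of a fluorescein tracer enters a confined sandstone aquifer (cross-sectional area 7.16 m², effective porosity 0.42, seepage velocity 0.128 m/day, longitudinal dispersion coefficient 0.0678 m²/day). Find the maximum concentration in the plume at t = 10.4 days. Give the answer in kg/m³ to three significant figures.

0.229 kg/m³

The peak of an instantaneous 1D plume sits at x = vt; there the Gaussian factor is 1 and C_max = M/(n_e·A·√(4πDt)), where n_e·A is the pore area the mass is dissolved in.
√(4πDt) = √(4π × 0.0678 × 10.4) = 2.977 m, so C_max = 2.05/(0.42 × 7.16 × 2.977) = 0.229 kg/m³.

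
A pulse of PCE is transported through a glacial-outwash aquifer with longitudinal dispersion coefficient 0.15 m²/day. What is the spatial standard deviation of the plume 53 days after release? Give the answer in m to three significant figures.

3.99 m

Dispersive spreading gives a Gaussian with σ² = 2Dt; advection only shifts the center.
σ = √(2 × 0.15 × 53) = 3.99 m.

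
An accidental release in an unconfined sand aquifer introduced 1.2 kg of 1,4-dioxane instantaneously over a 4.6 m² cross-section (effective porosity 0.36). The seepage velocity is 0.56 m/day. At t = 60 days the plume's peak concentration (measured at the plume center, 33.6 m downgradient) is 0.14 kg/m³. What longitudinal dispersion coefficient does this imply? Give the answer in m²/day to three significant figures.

0.0355 m²/day

At the plume center C_max = M/(n_e·A·√(4πDt)), so D = M²/(4πt·(n_e·A·C_max)²).
n_e·A·C_max = 0.36 × 4.6 × 0.14 = 0.2318 kg/m.
D = 1.2²/(4π × 60 × 0.2318²) = 0.0355 m²/day.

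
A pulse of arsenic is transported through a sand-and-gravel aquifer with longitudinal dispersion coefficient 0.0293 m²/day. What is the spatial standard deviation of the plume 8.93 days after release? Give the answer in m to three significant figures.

Dispersive spreading gives a Gaussian with σ² = 2Dt; advection only shifts the center.
σ = √(2 × 0.0293 × 8.93) = 0.723 m.

0.723 m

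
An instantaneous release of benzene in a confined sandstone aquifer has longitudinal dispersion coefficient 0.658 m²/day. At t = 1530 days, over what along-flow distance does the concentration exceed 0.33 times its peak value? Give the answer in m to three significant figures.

The plume is Gaussian with σ = √(2Dt) = √(2 × 0.658 × 1530) = 44.87 m.
C/C_peak = exp(−Δx²/(2σ²)) = 0.33 ⇒ Δx = σ·√(−2 ln 0.33) = 44.87 × 1.489 = 66.81 m.
Width = 2Δx = 134 m.

134 m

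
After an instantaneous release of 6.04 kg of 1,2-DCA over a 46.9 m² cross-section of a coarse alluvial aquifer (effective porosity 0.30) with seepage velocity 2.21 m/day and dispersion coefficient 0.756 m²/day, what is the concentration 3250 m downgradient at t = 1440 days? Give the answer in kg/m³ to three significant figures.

For an instantaneous plane source, C(x,t) = M/(n_e·A·√(4πDt)) · exp(−(x−vt)²/(4Dt)), with n_e·A the pore (flow) area.
Plume center vt = 2.21 × 1440 = 3182.4 m, so the well at 3250 m is 67.6 m downgradient of the peak.
√(4πDt) = 117.0 m, giving peak height M/(n_e·A·√(4πDt)) = 6.04/(0.30 × 46.9 × 117.0) = 0.003669 kg/m³.
(x−vt)²/(4Dt) = (67.6)²/(4 × 0.756 × 1440) = 1.049; exp(−1.049) = 0.3503.
C = 0.003669 × 0.3503 = 0.00129 kg/m³.

0.00129 kg/m³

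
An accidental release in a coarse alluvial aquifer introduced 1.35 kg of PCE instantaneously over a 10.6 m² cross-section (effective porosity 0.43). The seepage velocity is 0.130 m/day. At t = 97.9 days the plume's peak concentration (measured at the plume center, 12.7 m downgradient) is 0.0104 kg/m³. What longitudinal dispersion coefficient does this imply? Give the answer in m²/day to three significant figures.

At the plume center C_max = M/(n_e·A·√(4πDt)), so D = M²/(4πt·(n_e·A·C_max)²).
n_e·A·C_max = 0.43 × 10.6 × 0.0104 = 0.04740 kg/m.
D = 1.35²/(4π × 97.9 × 0.04740²) = 0.659 m²/day.

0.659 m²/day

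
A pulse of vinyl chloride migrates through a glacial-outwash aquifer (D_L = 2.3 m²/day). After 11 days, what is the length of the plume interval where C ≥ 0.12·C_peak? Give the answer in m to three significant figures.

The plume is Gaussian with σ = √(2Dt) = √(2 × 2.3 × 11) = 7.113 m.
C/C_peak = exp(−Δx²/(2σ²)) = 0.12 ⇒ Δx = σ·√(−2 ln 0.12) = 7.113 × 2.059 = 14.65 m.
Width = 2Δx = 29.3 m.

29.3 m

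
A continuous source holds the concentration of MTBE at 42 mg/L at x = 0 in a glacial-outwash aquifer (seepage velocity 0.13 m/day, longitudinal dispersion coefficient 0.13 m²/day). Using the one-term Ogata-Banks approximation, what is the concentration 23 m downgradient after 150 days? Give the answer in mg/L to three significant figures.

For a continuous step input, C/C₀ ≈ ½·erfc((x−vt)/(2√(Dt))).
vt = 0.13 × 150 = 19.5 m and 2√(Dt) = 2√(0.13 × 150) = 8.832 m.
Argument (x−vt)/(2√(Dt)) = (23 − 19.5)/8.832 = 0.3963; ½·erfc(0.3963) = 0.2876.
C = 42 × 0.2876 = 12.1 mg/L.

12.1 mg/L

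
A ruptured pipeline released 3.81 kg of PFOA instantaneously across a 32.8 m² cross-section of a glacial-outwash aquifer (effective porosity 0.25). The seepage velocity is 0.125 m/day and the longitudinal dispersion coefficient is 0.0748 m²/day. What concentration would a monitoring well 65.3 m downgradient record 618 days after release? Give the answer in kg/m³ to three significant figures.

For an instantaneous plane source, C(x,t) = M/(n_e·A·√(4πDt)) · exp(−(x−vt)²/(4Dt)), with n_e·A the pore (flow) area.
Plume center vt = 0.125 × 618 = 77.25 m, so the well at 65.3 m is 11.95 m upgradient of the peak.
√(4πDt) = 24.10 m, giving peak height M/(n_e·A·√(4πDt)) = 3.81/(0.25 × 32.8 × 24.10) = 0.01928 kg/m³.
(x−vt)²/(4Dt) = (-11.95)²/(4 × 0.0748 × 618) = 0.7723; exp(−0.7723) = 0.4619.
C = 0.01928 × 0.4619 = 0.00891 kg/m³.

0.00891 kg/m³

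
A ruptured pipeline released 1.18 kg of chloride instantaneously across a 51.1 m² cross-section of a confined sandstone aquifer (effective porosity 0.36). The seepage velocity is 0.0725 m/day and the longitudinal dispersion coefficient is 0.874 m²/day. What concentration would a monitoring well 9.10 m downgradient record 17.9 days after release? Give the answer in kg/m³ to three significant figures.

0.00173 kg/m³

For an instantaneous plane source, C(x,t) = M/(n_e·A·√(4πDt)) · exp(−(x−vt)²/(4Dt)), with n_e·A the pore (flow) area.
Plume center vt = 0.0725 × 17.9 = 1.29775 m, so the well at 9.10 m is 7.80225 m downgradient of the peak.
√(4πDt) = 14.02 m, giving peak height M/(n_e·A·√(4πDt)) = 1.18/(0.36 × 51.1 × 14.02) = 0.004575 kg/m³.
(x−vt)²/(4Dt) = (7.80225)²/(4 × 0.874 × 17.9) = 0.9728; exp(−0.9728) = 0.3780.
C = 0.004575 × 0.3780 = 0.00173 kg/m³.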